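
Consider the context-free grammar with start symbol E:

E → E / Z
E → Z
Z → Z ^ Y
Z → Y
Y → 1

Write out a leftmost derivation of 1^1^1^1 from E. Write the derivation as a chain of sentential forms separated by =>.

E => Z   [E → Z]
Z => Z^Y   [Z → Z ^ Y]
Z^Y => Z^Y^Y   [Z → Z ^ Y]
Z^Y^Y => Z^Y^Y^Y   [Z → Z ^ Y]
Z^Y^Y^Y => Y^Y^Y^Y   [Z → Y]
Y^Y^Y^Y => 1^Y^Y^Y   [Y → 1]
1^Y^Y^Y => 1^1^Y^Y   [Y → 1]
1^1^Y^Y => 1^1^1^Y   [Y → 1]
1^1^1^Y => 1^1^1^1   [Y → 1]

E => Z => Z^Y => Z^Y^Y => Z^Y^Y^Y => Y^Y^Y^Y => 1^Y^Y^Y => 1^1^Y^Y => 1^1^1^Y => 1^1^1^1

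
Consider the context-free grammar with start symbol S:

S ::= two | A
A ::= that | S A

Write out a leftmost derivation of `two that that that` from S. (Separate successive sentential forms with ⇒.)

S ⇒ A   [S ::= A]
A ⇒ S A   [A ::= S A]
S A ⇒ A A   [S ::= A]
A A ⇒ S A A   [A ::= S A]
S A A ⇒ two A A   [S ::= two]
two A A ⇒ two S A A   [A ::= S A]
two S A A ⇒ two A A A   [S ::= A]
two A A A ⇒ two that A A   [A ::= that]
two that A A ⇒ two that that A   [A ::= that]
two that that A ⇒ two that that that   [A ::= that]

S ⇒ A ⇒ S A ⇒ A A ⇒ S A A ⇒ two A A ⇒ two S A A ⇒ two A A A ⇒ two that A A ⇒ two that that A ⇒ two that that that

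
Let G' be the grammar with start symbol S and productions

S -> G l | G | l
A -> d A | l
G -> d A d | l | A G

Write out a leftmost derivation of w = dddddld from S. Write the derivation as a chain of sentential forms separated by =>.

S=>G=>dAd=>ddAd=>dddAd=>ddddAd=>dddddAd=>dddddld

S => G   [S -> G]
G => dAd   [G -> d A d]
dAd => ddAd   [A -> d A]
ddAd => dddAd   [A -> d A]
dddAd => ddddAd   [A -> d A]
ddddAd => dddddAd   [A -> d A]
dddddAd => dddddld   [A -> l]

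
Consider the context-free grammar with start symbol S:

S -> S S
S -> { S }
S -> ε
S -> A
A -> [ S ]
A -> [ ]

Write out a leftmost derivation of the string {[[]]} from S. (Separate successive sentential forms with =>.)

S=>SS=>{S}S=>{A}S=>{[S]}S=>{[A]}S=>{[[S]]}S=>{[[]]}S=>{[[]]}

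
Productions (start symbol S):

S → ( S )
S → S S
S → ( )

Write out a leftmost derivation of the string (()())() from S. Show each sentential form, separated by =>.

S => SS   [S → S S]
SS => (S)S   [S → ( S )]
(S)S => (SS)S   [S → S S]
(SS)S => (()S)S   [S → ( )]
(()S)S => (()())S   [S → ( )]
(()())S => (()())()   [S → ( )]

S=>SS=>(S)S=>(SS)S=>(()S)S=>(()())S=>(()())()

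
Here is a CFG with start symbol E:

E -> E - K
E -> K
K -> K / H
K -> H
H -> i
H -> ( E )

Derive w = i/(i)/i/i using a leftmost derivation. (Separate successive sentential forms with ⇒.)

E⇒K⇒K/H⇒K/H/H⇒K/H/H/H⇒H/H/H/H⇒i/H/H/H⇒i/(E)/H/H⇒i/(K)/H/H⇒i/(H)/H/H⇒i/(i)/H/H⇒i/(i)/i/H⇒i/(i)/i/i

E ⇒ K   [E -> K]
K ⇒ K/H   [K -> K / H]
K/H ⇒ K/H/H   [K -> K / H]
K/H/H ⇒ K/H/H/H   [K -> K / H]
K/H/H/H ⇒ H/H/H/H   [K -> H]
H/H/H/H ⇒ i/H/H/H   [H -> i]
i/H/H/H ⇒ i/(E)/H/H   [H -> ( E )]
i/(E)/H/H ⇒ i/(K)/H/H   [E -> K]
i/(K)/H/H ⇒ i/(H)/H/H   [K -> H]
i/(H)/H/H ⇒ i/(i)/H/H   [H -> i]
i/(i)/H/H ⇒ i/(i)/i/H   [H -> i]
i/(i)/i/H ⇒ i/(i)/i/i   [H -> i]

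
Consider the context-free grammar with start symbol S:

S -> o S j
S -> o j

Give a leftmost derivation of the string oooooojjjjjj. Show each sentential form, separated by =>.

S => oSj => ooSjj => oooSjjj => ooooSjjjj => oooooSjjjjj => oooooojjjjjj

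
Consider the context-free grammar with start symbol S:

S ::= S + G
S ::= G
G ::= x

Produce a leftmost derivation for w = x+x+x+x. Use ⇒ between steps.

S ⇒ S+G ⇒ S+G+G ⇒ S+G+G+G ⇒ G+G+G+G ⇒ x+G+G+G ⇒ x+x+G+G ⇒ x+x+x+G ⇒ x+x+x+x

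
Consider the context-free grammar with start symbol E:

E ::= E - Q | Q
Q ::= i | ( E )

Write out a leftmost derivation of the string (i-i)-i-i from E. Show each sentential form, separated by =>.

E => E-Q => E-Q-Q => Q-Q-Q => (E)-Q-Q => (E-Q)-Q-Q => (Q-Q)-Q-Q => (i-Q)-Q-Q => (i-i)-Q-Q => (i-i)-i-Q => (i-i)-i-i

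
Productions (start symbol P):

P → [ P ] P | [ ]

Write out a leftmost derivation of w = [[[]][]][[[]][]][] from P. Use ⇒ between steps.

P ⇒ [P]P ⇒ [[P]P]P ⇒ [[[]]P]P ⇒ [[[]][]]P ⇒ [[[]][]][P]P ⇒ [[[]][]][[P]P]P ⇒ [[[]][]][[[]]P]P ⇒ [[[]][]][[[]][]]P ⇒ [[[]][]][[[]][]][]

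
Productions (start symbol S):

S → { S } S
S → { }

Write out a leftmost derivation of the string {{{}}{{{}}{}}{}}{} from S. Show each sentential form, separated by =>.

S => {S}S => {{S}S}S => {{{}}S}S => {{{}}{S}S}S => {{{}}{{S}S}S}S => {{{}}{{{}}S}S}S => {{{}}{{{}}{}}S}S => {{{}}{{{}}{}}{}}S => {{{}}{{{}}{}}{}}{}

S => {S}S   [S → { S } S]
{S}S => {{S}S}S   [S → { S } S]
{{S}S}S => {{{}}S}S   [S → { }]
{{{}}S}S => {{{}}{S}S}S   [S → { S } S]
{{{}}{S}S}S => {{{}}{{S}S}S}S   [S → { S } S]
{{{}}{{S}S}S}S => {{{}}{{{}}S}S}S   [S → { }]
{{{}}{{{}}S}S}S => {{{}}{{{}}{}}S}S   [S → { }]
{{{}}{{{}}{}}S}S => {{{}}{{{}}{}}{}}S   [S → { }]
{{{}}{{{}}{}}{}}S => {{{}}{{{}}{}}{}}{}   [S → { }]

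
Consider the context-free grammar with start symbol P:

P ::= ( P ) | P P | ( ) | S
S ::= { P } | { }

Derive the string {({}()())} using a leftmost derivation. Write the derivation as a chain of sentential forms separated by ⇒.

P⇒S⇒{P}⇒{(P)}⇒{(PP)}⇒{(PPP)}⇒{(SPP)}⇒{({}PP)}⇒{({}()P)}⇒{({}()())}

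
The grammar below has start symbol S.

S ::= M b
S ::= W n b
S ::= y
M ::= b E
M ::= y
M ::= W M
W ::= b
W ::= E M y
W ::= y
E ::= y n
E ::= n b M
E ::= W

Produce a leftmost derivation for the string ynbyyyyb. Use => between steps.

S=>Mb=>WMb=>yMb=>yWMb=>yEMyMb=>ynbMMyMb=>ynbyMyMb=>ynbyyyMb=>ynbyyyyb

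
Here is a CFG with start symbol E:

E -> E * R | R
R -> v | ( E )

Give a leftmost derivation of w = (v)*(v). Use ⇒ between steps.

E ⇒ E*R   [E -> E * R]
E*R ⇒ R*R   [E -> R]
R*R ⇒ (E)*R   [R -> ( E )]
(E)*R ⇒ (R)*R   [E -> R]
(R)*R ⇒ (v)*R   [R -> v]
(v)*R ⇒ (v)*(E)   [R -> ( E )]
(v)*(E) ⇒ (v)*(R)   [E -> R]
(v)*(R) ⇒ (v)*(v)   [R -> v]

E ⇒ E*R ⇒ R*R ⇒ (E)*R ⇒ (R)*R ⇒ (v)*R ⇒ (v)*(E) ⇒ (v)*(R) ⇒ (v)*(v)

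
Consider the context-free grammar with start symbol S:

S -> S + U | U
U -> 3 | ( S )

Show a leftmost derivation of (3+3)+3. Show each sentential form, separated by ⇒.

S ⇒ S+U ⇒ U+U ⇒ (S)+U ⇒ (S+U)+U ⇒ (U+U)+U ⇒ (3+U)+U ⇒ (3+3)+U ⇒ (3+3)+3

S ⇒ S+U   [S -> S + U]
S+U ⇒ U+U   [S -> U]
U+U ⇒ (S)+U   [U -> ( S )]
(S)+U ⇒ (S+U)+U   [S -> S + U]
(S+U)+U ⇒ (U+U)+U   [S -> U]
(U+U)+U ⇒ (3+U)+U   [U -> 3]
(3+U)+U ⇒ (3+3)+U   [U -> 3]
(3+3)+U ⇒ (3+3)+3   [U -> 3]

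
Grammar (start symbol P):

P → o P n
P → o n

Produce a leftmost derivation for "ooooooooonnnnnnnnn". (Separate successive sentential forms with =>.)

P => oPn => ooPnn => oooPnnn => ooooPnnnn => oooooPnnnnn => ooooooPnnnnnn => oooooooPnnnnnnn => ooooooooPnnnnnnnn => ooooooooonnnnnnnnn

P => oPn   [P → o P n]
oPn => ooPnn   [P → o P n]
ooPnn => oooPnnn   [P → o P n]
oooPnnn => ooooPnnnn   [P → o P n]
ooooPnnnn => oooooPnnnnn   [P → o P n]
oooooPnnnnn => ooooooPnnnnnn   [P → o P n]
ooooooPnnnnnn => oooooooPnnnnnnn   [P → o P n]
oooooooPnnnnnnn => ooooooooPnnnnnnnn   [P → o P n]
ooooooooPnnnnnnnn => ooooooooonnnnnnnnn   [P → o n]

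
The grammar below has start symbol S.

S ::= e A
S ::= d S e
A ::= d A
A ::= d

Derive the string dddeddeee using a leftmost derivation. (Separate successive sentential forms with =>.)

S=>dSe=>ddSee=>dddSeee=>dddeAeee=>dddedAeee=>dddeddeee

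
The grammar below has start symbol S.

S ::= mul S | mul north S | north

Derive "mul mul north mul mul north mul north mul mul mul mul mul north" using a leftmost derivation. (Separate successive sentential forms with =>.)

S => mul S => mul mul north S => mul mul north mul S => mul mul north mul mul north S => mul mul north mul mul north mul north S => mul mul north mul mul north mul north mul S => mul mul north mul mul north mul north mul mul S => mul mul north mul mul north mul north mul mul mul S => mul mul north mul mul north mul north mul mul mul mul S => mul mul north mul mul north mul north mul mul mul mul mul S => mul mul north mul mul north mul north mul mul mul mul mul north

S => mul S   [S ::= mul S]
mul S => mul mul north S   [S ::= mul north S]
mul mul north S => mul mul north mul S   [S ::= mul S]
mul mul north mul S => mul mul north mul mul north S   [S ::= mul north S]
mul mul north mul mul north S => mul mul north mul mul north mul north S   [S ::= mul north S]
mul mul north mul mul north mul north S => mul mul north mul mul north mul north mul S   [S ::= mul S]
mul mul north mul mul north mul north mul S => mul mul north mul mul north mul north mul mul S   [S ::= mul S]
mul mul north mul mul north mul north mul mul S => mul mul north mul mul north mul north mul mul mul S   [S ::= mul S]
mul mul north mul mul north mul north mul mul mul S => mul mul north mul mul north mul north mul mul mul mul S   [S ::= mul S]
mul mul north mul mul north mul north mul mul mul mul S => mul mul north mul mul north mul north mul mul mul mul mul S   [S ::= mul S]
mul mul north mul mul north mul north mul mul mul mul mul S => mul mul north mul mul north mul north mul mul mul mul mul north   [S ::= north]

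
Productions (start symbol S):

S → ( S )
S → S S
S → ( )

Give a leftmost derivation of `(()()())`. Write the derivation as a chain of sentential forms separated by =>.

S => (S) => (SS) => (SSS) => (()SS) => (()()S) => (()()())

S => (S)   [S → ( S )]
(S) => (SS)   [S → S S]
(SS) => (SSS)   [S → S S]
(SSS) => (()SS)   [S → ( )]
(()SS) => (()()S)   [S → ( )]
(()()S) => (()()())   [S → ( )]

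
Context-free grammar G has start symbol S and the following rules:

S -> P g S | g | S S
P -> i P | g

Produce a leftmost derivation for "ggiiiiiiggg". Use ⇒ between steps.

S ⇒ PgS ⇒ ggS ⇒ ggPgS ⇒ ggiPgS ⇒ ggiiPgS ⇒ ggiiiPgS ⇒ ggiiiiPgS ⇒ ggiiiiiPgS ⇒ ggiiiiiiPgS ⇒ ggiiiiiiggS ⇒ ggiiiiiiggg

S ⇒ PgS   [S -> P g S]
PgS ⇒ ggS   [P -> g]
ggS ⇒ ggPgS   [S -> P g S]
ggPgS ⇒ ggiPgS   [P -> i P]
ggiPgS ⇒ ggiiPgS   [P -> i P]
ggiiPgS ⇒ ggiiiPgS   [P -> i P]
ggiiiPgS ⇒ ggiiiiPgS   [P -> i P]
ggiiiiPgS ⇒ ggiiiiiPgS   [P -> i P]
ggiiiiiPgS ⇒ ggiiiiiiPgS   [P -> i P]
ggiiiiiiPgS ⇒ ggiiiiiiggS   [P -> g]
ggiiiiiiggS ⇒ ggiiiiiiggg   [S -> g]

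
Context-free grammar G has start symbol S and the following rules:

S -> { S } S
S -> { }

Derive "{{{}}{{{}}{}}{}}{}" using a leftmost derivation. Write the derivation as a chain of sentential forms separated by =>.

S => {S}S => {{S}S}S => {{{}}S}S => {{{}}{S}S}S => {{{}}{{S}S}S}S => {{{}}{{{}}S}S}S => {{{}}{{{}}{}}S}S => {{{}}{{{}}{}}{}}S => {{{}}{{{}}{}}{}}{}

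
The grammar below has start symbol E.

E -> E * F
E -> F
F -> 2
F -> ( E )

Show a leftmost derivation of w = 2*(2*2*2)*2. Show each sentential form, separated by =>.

E => E*F   [E -> E * F]
E*F => E*F*F   [E -> E * F]
E*F*F => F*F*F   [E -> F]
F*F*F => 2*F*F   [F -> 2]
2*F*F => 2*(E)*F   [F -> ( E )]
2*(E)*F => 2*(E*F)*F   [E -> E * F]
2*(E*F)*F => 2*(E*F*F)*F   [E -> E * F]
2*(E*F*F)*F => 2*(F*F*F)*F   [E -> F]
2*(F*F*F)*F => 2*(2*F*F)*F   [F -> 2]
2*(2*F*F)*F => 2*(2*2*F)*F   [F -> 2]
2*(2*2*F)*F => 2*(2*2*2)*F   [F -> 2]
2*(2*2*2)*F => 2*(2*2*2)*2   [F -> 2]

E => E*F => E*F*F => F*F*F => 2*F*F => 2*(E)*F => 2*(E*F)*F => 2*(E*F*F)*F => 2*(F*F*F)*F => 2*(2*F*F)*F => 2*(2*2*F)*F => 2*(2*2*2)*F => 2*(2*2*2)*2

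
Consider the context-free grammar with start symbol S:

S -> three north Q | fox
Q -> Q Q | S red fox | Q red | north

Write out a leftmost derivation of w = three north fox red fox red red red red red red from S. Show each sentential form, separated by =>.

S => three north Q   [S -> three north Q]
three north Q => three north Q red   [Q -> Q red]
three north Q red => three north Q red red   [Q -> Q red]
three north Q red red => three north Q red red red   [Q -> Q red]
three north Q red red red => three north Q red red red red   [Q -> Q red]
three north Q red red red red => three north Q red red red red red   [Q -> Q red]
three north Q red red red red red => three north Q red red red red red red   [Q -> Q red]
three north Q red red red red red red => three north S red fox red red red red red red   [Q -> S red fox]
three north S red fox red red red red red red => three north fox red fox red red red red red red   [S -> fox]

S => three north Q => three north Q red => three north Q red red => three north Q red red red => three north Q red red red red => three north Q red red red red red => three north Q red red red red red red => three north S red fox red red red red red red => three north fox red fox red red red red red red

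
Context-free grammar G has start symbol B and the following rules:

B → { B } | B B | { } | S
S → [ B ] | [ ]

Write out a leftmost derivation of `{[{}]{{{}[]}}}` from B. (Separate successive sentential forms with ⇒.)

B ⇒ {B}   [B → { B }]
{B} ⇒ {BB}   [B → B B]
{BB} ⇒ {SB}   [B → S]
{SB} ⇒ {[B]B}   [S → [ B ]]
{[B]B} ⇒ {[{}]B}   [B → { }]
{[{}]B} ⇒ {[{}]{B}}   [B → { B }]
{[{}]{B}} ⇒ {[{}]{{B}}}   [B → { B }]
{[{}]{{B}}} ⇒ {[{}]{{BB}}}   [B → B B]
{[{}]{{BB}}} ⇒ {[{}]{{{}B}}}   [B → { }]
{[{}]{{{}B}}} ⇒ {[{}]{{{}S}}}   [B → S]
{[{}]{{{}S}}} ⇒ {[{}]{{{}[]}}}   [S → [ ]]

B ⇒ {B} ⇒ {BB} ⇒ {SB} ⇒ {[B]B} ⇒ {[{}]B} ⇒ {[{}]{B}} ⇒ {[{}]{{B}}} ⇒ {[{}]{{BB}}} ⇒ {[{}]{{{}B}}} ⇒ {[{}]{{{}S}}} ⇒ {[{}]{{{}[]}}}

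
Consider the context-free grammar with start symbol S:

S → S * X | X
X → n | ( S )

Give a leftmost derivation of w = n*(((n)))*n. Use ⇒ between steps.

S ⇒ S*X ⇒ S*X*X ⇒ X*X*X ⇒ n*X*X ⇒ n*(S)*X ⇒ n*(X)*X ⇒ n*((S))*X ⇒ n*((X))*X ⇒ n*(((S)))*X ⇒ n*(((X)))*X ⇒ n*(((n)))*X ⇒ n*(((n)))*n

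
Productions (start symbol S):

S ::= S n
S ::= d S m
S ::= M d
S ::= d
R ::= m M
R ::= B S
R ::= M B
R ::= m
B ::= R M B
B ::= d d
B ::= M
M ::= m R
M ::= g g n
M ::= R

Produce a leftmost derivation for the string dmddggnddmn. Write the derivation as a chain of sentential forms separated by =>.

S => Sn => dSmn => dMdmn => dmRdmn => dmBSdmn => dmddSdmn => dmddMddmn => dmddggnddmn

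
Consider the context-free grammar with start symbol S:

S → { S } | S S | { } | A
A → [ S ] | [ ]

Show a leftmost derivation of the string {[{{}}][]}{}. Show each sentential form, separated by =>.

S => SS => {S}S => {SS}S => {AS}S => {[S]S}S => {[{S}]S}S => {[{{}}]S}S => {[{{}}]A}S => {[{{}}][]}S => {[{{}}][]}{}

S => SS   [S → S S]
SS => {S}S   [S → { S }]
{S}S => {SS}S   [S → S S]
{SS}S => {AS}S   [S → A]
{AS}S => {[S]S}S   [A → [ S ]]
{[S]S}S => {[{S}]S}S   [S → { S }]
{[{S}]S}S => {[{{}}]S}S   [S → { }]
{[{{}}]S}S => {[{{}}]A}S   [S → A]
{[{{}}]A}S => {[{{}}][]}S   [A → [ ]]
{[{{}}][]}S => {[{{}}][]}{}   [S → { }]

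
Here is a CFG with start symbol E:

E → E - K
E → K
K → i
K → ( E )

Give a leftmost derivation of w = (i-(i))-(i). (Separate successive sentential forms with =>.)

E => E-K => K-K => (E)-K => (E-K)-K => (K-K)-K => (i-K)-K => (i-(E))-K => (i-(K))-K => (i-(i))-K => (i-(i))-(E) => (i-(i))-(K) => (i-(i))-(i)

E => E-K   [E → E - K]
E-K => K-K   [E → K]
K-K => (E)-K   [K → ( E )]
(E)-K => (E-K)-K   [E → E - K]
(E-K)-K => (K-K)-K   [E → K]
(K-K)-K => (i-K)-K   [K → i]
(i-K)-K => (i-(E))-K   [K → ( E )]
(i-(E))-K => (i-(K))-K   [E → K]
(i-(K))-K => (i-(i))-K   [K → i]
(i-(i))-K => (i-(i))-(E)   [K → ( E )]
(i-(i))-(E) => (i-(i))-(K)   [E → K]
(i-(i))-(K) => (i-(i))-(i)   [K → i]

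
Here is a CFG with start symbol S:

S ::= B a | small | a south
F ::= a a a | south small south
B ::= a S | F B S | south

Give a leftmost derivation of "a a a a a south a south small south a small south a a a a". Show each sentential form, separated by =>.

S => B a => F B S a => a a a B S a => a a a a S S a => a a a a a south S a => a a a a a south B a a => a a a a a south a S a a => a a a a a south a B a a a => a a a a a south a F B S a a a => a a a a a south a south small south B S a a a => a a a a a south a south small south a S S a a a => a a a a a south a south small south a small S a a a => a a a a a south a south small south a small B a a a a => a a a a a south a south small south a small south a a a a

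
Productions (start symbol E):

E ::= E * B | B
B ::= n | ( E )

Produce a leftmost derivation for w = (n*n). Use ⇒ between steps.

E ⇒ B ⇒ (E) ⇒ (E*B) ⇒ (B*B) ⇒ (n*B) ⇒ (n*n)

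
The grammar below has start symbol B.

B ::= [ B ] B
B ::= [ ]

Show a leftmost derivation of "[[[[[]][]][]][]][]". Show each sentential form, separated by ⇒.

B⇒[B]B⇒[[B]B]B⇒[[[B]B]B]B⇒[[[[B]B]B]B]B⇒[[[[[]]B]B]B]B⇒[[[[[]][]]B]B]B⇒[[[[[]][]][]]B]B⇒[[[[[]][]][]][]]B⇒[[[[[]][]][]][]][]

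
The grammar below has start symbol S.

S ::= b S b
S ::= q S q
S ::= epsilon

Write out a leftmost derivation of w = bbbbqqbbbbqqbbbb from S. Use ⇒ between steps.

S ⇒ bSb   [S ::= b S b]
bSb ⇒ bbSbb   [S ::= b S b]
bbSbb ⇒ bbbSbbb   [S ::= b S b]
bbbSbbb ⇒ bbbbSbbbb   [S ::= b S b]
bbbbSbbbb ⇒ bbbbqSqbbbb   [S ::= q S q]
bbbbqSqbbbb ⇒ bbbbqqSqqbbbb   [S ::= q S q]
bbbbqqSqqbbbb ⇒ bbbbqqbSbqqbbbb   [S ::= b S b]
bbbbqqbSbqqbbbb ⇒ bbbbqqbbSbbqqbbbb   [S ::= b S b]
bbbbqqbbSbbqqbbbb ⇒ bbbbqqbbbbqqbbbb   [S ::= epsilon]

S ⇒ bSb ⇒ bbSbb ⇒ bbbSbbb ⇒ bbbbSbbbb ⇒ bbbbqSqbbbb ⇒ bbbbqqSqqbbbb ⇒ bbbbqqbSbqqbbbb ⇒ bbbbqqbbSbbqqbbbb ⇒ bbbbqqbbbbqqbbbb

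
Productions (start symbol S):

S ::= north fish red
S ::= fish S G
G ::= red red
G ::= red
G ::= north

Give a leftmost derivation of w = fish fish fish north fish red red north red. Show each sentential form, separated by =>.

S => fish S G => fish fish S G G => fish fish fish S G G G => fish fish fish north fish red G G G => fish fish fish north fish red red G G => fish fish fish north fish red red north G => fish fish fish north fish red red north red

S => fish S G   [S ::= fish S G]
fish S G => fish fish S G G   [S ::= fish S G]
fish fish S G G => fish fish fish S G G G   [S ::= fish S G]
fish fish fish S G G G => fish fish fish north fish red G G G   [S ::= north fish red]
fish fish fish north fish red G G G => fish fish fish north fish red red G G   [G ::= red]
fish fish fish north fish red red G G => fish fish fish north fish red red north G   [G ::= north]
fish fish fish north fish red red north G => fish fish fish north fish red red north red   [G ::= red]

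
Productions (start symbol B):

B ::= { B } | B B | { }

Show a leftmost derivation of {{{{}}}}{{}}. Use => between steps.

B => BB => {B}B => {{B}}B => {{{B}}}B => {{{{}}}}B => {{{{}}}}{B} => {{{{}}}}{{}}

B => BB   [B ::= B B]
BB => {B}B   [B ::= { B }]
{B}B => {{B}}B   [B ::= { B }]
{{B}}B => {{{B}}}B   [B ::= { B }]
{{{B}}}B => {{{{}}}}B   [B ::= { }]
{{{{}}}}B => {{{{}}}}{B}   [B ::= { B }]
{{{{}}}}{B} => {{{{}}}}{{}}   [B ::= { }]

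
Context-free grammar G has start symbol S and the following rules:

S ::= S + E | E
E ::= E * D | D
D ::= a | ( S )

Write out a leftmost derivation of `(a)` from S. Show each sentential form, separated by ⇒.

S ⇒ E ⇒ D ⇒ (S) ⇒ (E) ⇒ (D) ⇒ (a)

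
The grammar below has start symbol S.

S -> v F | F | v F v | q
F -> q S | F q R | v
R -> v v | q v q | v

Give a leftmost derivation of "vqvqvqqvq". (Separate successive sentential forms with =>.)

S => vF   [S -> v F]
vF => vFqR   [F -> F q R]
vFqR => vFqRqR   [F -> F q R]
vFqRqR => vqSqRqR   [F -> q S]
vqSqRqR => vqFqRqR   [S -> F]
vqFqRqR => vqvqRqR   [F -> v]
vqvqRqR => vqvqvqR   [R -> v]
vqvqvqR => vqvqvqqvq   [R -> q v q]

S=>vF=>vFqR=>vFqRqR=>vqSqRqR=>vqFqRqR=>vqvqRqR=>vqvqvqR=>vqvqvqqvq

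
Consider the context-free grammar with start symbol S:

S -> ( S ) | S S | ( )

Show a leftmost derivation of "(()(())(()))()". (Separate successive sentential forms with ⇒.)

S ⇒ SS ⇒ (S)S ⇒ (SS)S ⇒ (()S)S ⇒ (()SS)S ⇒ (()(S)S)S ⇒ (()(())S)S ⇒ (()(())(S))S ⇒ (()(())(()))S ⇒ (()(())(()))()

S ⇒ SS   [S -> S S]
SS ⇒ (S)S   [S -> ( S )]
(S)S ⇒ (SS)S   [S -> S S]
(SS)S ⇒ (()S)S   [S -> ( )]
(()S)S ⇒ (()SS)S   [S -> S S]
(()SS)S ⇒ (()(S)S)S   [S -> ( S )]
(()(S)S)S ⇒ (()(())S)S   [S -> ( )]
(()(())S)S ⇒ (()(())(S))S   [S -> ( S )]
(()(())(S))S ⇒ (()(())(()))S   [S -> ( )]
(()(())(()))S ⇒ (()(())(()))()   [S -> ( )]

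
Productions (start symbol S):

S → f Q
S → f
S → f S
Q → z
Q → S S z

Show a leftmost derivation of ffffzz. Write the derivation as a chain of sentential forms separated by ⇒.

S ⇒ fQ   [S → f Q]
fQ ⇒ fSSz   [Q → S S z]
fSSz ⇒ ffSz   [S → f]
ffSz ⇒ fffSz   [S → f S]
fffSz ⇒ ffffQz   [S → f Q]
ffffQz ⇒ ffffzz   [Q → z]

S⇒fQ⇒fSSz⇒ffSz⇒fffSz⇒ffffQz⇒ffffzz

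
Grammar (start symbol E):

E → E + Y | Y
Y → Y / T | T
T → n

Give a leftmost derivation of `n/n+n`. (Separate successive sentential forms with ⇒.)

E ⇒ E+Y ⇒ Y+Y ⇒ Y/T+Y ⇒ T/T+Y ⇒ n/T+Y ⇒ n/n+Y ⇒ n/n+T ⇒ n/n+n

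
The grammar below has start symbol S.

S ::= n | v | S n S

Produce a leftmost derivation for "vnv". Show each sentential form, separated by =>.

S => SnS   [S ::= S n S]
SnS => vnS   [S ::= v]
vnS => vnv   [S ::= v]

S => SnS => vnS => vnv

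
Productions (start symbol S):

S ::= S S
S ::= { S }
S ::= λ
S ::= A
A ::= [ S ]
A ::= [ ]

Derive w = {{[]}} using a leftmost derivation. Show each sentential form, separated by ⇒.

S ⇒ {S} ⇒ {SS} ⇒ {{S}S} ⇒ {{A}S} ⇒ {{[]}S} ⇒ {{[]}}

S ⇒ {S}   [S ::= { S }]
{S} ⇒ {SS}   [S ::= S S]
{SS} ⇒ {{S}S}   [S ::= { S }]
{{S}S} ⇒ {{A}S}   [S ::= A]
{{A}S} ⇒ {{[]}S}   [A ::= [ ]]
{{[]}S} ⇒ {{[]}}   [S ::= λ]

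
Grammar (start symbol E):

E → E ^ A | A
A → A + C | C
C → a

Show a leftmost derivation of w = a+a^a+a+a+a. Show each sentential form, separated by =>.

E => E^A   [E → E ^ A]
E^A => A^A   [E → A]
A^A => A+C^A   [A → A + C]
A+C^A => C+C^A   [A → C]
C+C^A => a+C^A   [C → a]
a+C^A => a+a^A   [C → a]
a+a^A => a+a^A+C   [A → A + C]
a+a^A+C => a+a^A+C+C   [A → A + C]
a+a^A+C+C => a+a^A+C+C+C   [A → A + C]
a+a^A+C+C+C => a+a^C+C+C+C   [A → C]
a+a^C+C+C+C => a+a^a+C+C+C   [C → a]
a+a^a+C+C+C => a+a^a+a+C+C   [C → a]
a+a^a+a+C+C => a+a^a+a+a+C   [C → a]
a+a^a+a+a+C => a+a^a+a+a+a   [C → a]

E => E^A => A^A => A+C^A => C+C^A => a+C^A => a+a^A => a+a^A+C => a+a^A+C+C => a+a^A+C+C+C => a+a^C+C+C+C => a+a^a+C+C+C => a+a^a+a+C+C => a+a^a+a+a+C => a+a^a+a+a+a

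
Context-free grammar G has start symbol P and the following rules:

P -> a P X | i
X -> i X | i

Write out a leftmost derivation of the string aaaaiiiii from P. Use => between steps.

P=>aPX=>aaPXX=>aaaPXXX=>aaaaPXXXX=>aaaaiXXXX=>aaaaiiXXX=>aaaaiiiXX=>aaaaiiiiX=>aaaaiiiii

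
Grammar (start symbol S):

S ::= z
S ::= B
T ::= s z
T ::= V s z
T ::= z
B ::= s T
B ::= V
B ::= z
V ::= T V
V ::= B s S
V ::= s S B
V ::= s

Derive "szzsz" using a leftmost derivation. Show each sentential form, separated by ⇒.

S ⇒ B ⇒ V ⇒ BsS ⇒ VsS ⇒ sSBsS ⇒ szBsS ⇒ szzsS ⇒ szzsz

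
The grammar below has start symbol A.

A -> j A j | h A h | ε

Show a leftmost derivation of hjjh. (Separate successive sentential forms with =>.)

A => hAh => hjAjh => hjjh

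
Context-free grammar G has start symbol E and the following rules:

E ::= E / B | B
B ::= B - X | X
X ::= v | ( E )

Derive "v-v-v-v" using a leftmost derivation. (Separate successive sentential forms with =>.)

E => B => B-X => B-X-X => B-X-X-X => X-X-X-X => v-X-X-X => v-v-X-X => v-v-v-X => v-v-v-v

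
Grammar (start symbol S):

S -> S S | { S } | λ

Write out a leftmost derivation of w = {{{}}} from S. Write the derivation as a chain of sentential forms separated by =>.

S=>SS=>{S}S=>{{S}}S=>{{SS}}S=>{{SSS}}S=>{{{S}SS}}S=>{{{}SS}}S=>{{{}S}}S=>{{{}}}S=>{{{}}}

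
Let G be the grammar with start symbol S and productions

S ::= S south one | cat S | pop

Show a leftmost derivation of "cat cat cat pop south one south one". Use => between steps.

S => S south one => cat S south one => cat S south one south one => cat cat S south one south one => cat cat cat S south one south one => cat cat cat pop south one south one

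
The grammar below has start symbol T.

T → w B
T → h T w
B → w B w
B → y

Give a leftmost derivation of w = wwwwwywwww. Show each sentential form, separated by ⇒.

T ⇒ wB ⇒ wwBw ⇒ wwwBww ⇒ wwwwBwww ⇒ wwwwwBwwww ⇒ wwwwwywwww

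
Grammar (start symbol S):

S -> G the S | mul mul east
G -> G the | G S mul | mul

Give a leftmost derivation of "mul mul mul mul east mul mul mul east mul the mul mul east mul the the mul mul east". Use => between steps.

S => G the S   [S -> G the S]
G the S => G the the S   [G -> G the]
G the the S => G S mul the the S   [G -> G S mul]
G S mul the the S => mul S mul the the S   [G -> mul]
mul S mul the the S => mul G the S mul the the S   [S -> G the S]
mul G the S mul the the S => mul G S mul the S mul the the S   [G -> G S mul]
mul G S mul the S mul the the S => mul G S mul S mul the S mul the the S   [G -> G S mul]
mul G S mul S mul the S mul the the S => mul mul S mul S mul the S mul the the S   [G -> mul]
mul mul S mul S mul the S mul the the S => mul mul mul mul east mul S mul the S mul the the S   [S -> mul mul east]
mul mul mul mul east mul S mul the S mul the the S => mul mul mul mul east mul mul mul east mul the S mul the the S   [S -> mul mul east]
mul mul mul mul east mul mul mul east mul the S mul the the S => mul mul mul mul east mul mul mul east mul the mul mul east mul the the S   [S -> mul mul east]
mul mul mul mul east mul mul mul east mul the mul mul east mul the the S => mul mul mul mul east mul mul mul east mul the mul mul east mul the the mul mul east   [S -> mul mul east]

S => G the S => G the the S => G S mul the the S => mul S mul the the S => mul G the S mul the the S => mul G S mul the S mul the the S => mul G S mul S mul the S mul the the S => mul mul S mul S mul the S mul the the S => mul mul mul mul east mul S mul the S mul the the S => mul mul mul mul east mul mul mul east mul the S mul the the S => mul mul mul mul east mul mul mul east mul the mul mul east mul the the S => mul mul mul mul east mul mul mul east mul the mul mul east mul the the mul mul east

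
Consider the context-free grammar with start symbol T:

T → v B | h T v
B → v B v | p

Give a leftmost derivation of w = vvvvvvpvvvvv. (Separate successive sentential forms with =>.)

T=>vB=>vvBv=>vvvBvv=>vvvvBvvv=>vvvvvBvvvv=>vvvvvvBvvvvv=>vvvvvvpvvvvv

T => vB   [T → v B]
vB => vvBv   [B → v B v]
vvBv => vvvBvv   [B → v B v]
vvvBvv => vvvvBvvv   [B → v B v]
vvvvBvvv => vvvvvBvvvv   [B → v B v]
vvvvvBvvvv => vvvvvvBvvvvv   [B → v B v]
vvvvvvBvvvvv => vvvvvvpvvvvv   [B → p]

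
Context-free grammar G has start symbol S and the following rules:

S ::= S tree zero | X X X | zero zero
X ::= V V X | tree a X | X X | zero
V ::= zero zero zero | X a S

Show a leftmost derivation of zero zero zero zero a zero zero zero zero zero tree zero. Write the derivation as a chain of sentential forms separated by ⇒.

S ⇒ S tree zero ⇒ X X X tree zero ⇒ V V X X X tree zero ⇒ zero zero zero V X X X tree zero ⇒ zero zero zero X a S X X X tree zero ⇒ zero zero zero zero a S X X X tree zero ⇒ zero zero zero zero a zero zero X X X tree zero ⇒ zero zero zero zero a zero zero zero X X tree zero ⇒ zero zero zero zero a zero zero zero zero X tree zero ⇒ zero zero zero zero a zero zero zero zero zero tree zero

S ⇒ S tree zero   [S ::= S tree zero]
S tree zero ⇒ X X X tree zero   [S ::= X X X]
X X X tree zero ⇒ V V X X X tree zero   [X ::= V V X]
V V X X X tree zero ⇒ zero zero zero V X X X tree zero   [V ::= zero zero zero]
zero zero zero V X X X tree zero ⇒ zero zero zero X a S X X X tree zero   [V ::= X a S]
zero zero zero X a S X X X tree zero ⇒ zero zero zero zero a S X X X tree zero   [X ::= zero]
zero zero zero zero a S X X X tree zero ⇒ zero zero zero zero a zero zero X X X tree zero   [S ::= zero zero]
zero zero zero zero a zero zero X X X tree zero ⇒ zero zero zero zero a zero zero zero X X tree zero   [X ::= zero]
zero zero zero zero a zero zero zero X X tree zero ⇒ zero zero zero zero a zero zero zero zero X tree zero   [X ::= zero]
zero zero zero zero a zero zero zero zero X tree zero ⇒ zero zero zero zero a zero zero zero zero zero tree zero   [X ::= zero]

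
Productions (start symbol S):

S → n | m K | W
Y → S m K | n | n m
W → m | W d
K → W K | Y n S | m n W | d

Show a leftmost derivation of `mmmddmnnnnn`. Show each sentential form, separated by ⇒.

S ⇒ mK ⇒ mWK ⇒ mmK ⇒ mmYnS ⇒ mmSmKnS ⇒ mmWmKnS ⇒ mmWdmKnS ⇒ mmWddmKnS ⇒ mmmddmKnS ⇒ mmmddmYnSnS ⇒ mmmddmnnSnS ⇒ mmmddmnnnnS ⇒ mmmddmnnnnn

S ⇒ mK   [S → m K]
mK ⇒ mWK   [K → W K]
mWK ⇒ mmK   [W → m]
mmK ⇒ mmYnS   [K → Y n S]
mmYnS ⇒ mmSmKnS   [Y → S m K]
mmSmKnS ⇒ mmWmKnS   [S → W]
mmWmKnS ⇒ mmWdmKnS   [W → W d]
mmWdmKnS ⇒ mmWddmKnS   [W → W d]
mmWddmKnS ⇒ mmmddmKnS   [W → m]
mmmddmKnS ⇒ mmmddmYnSnS   [K → Y n S]
mmmddmYnSnS ⇒ mmmddmnnSnS   [Y → n]
mmmddmnnSnS ⇒ mmmddmnnnnS   [S → n]
mmmddmnnnnS ⇒ mmmddmnnnnn   [S → n]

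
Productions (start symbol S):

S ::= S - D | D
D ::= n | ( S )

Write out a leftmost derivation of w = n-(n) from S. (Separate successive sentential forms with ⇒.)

S ⇒ S-D   [S ::= S - D]
S-D ⇒ D-D   [S ::= D]
D-D ⇒ n-D   [D ::= n]
n-D ⇒ n-(S)   [D ::= ( S )]
n-(S) ⇒ n-(D)   [S ::= D]
n-(D) ⇒ n-(n)   [D ::= n]

S ⇒ S-D ⇒ D-D ⇒ n-D ⇒ n-(S) ⇒ n-(D) ⇒ n-(n)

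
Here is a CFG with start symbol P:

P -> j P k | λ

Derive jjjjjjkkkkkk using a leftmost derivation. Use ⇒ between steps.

P ⇒ jPk ⇒ jjPkk ⇒ jjjPkkk ⇒ jjjjPkkkk ⇒ jjjjjPkkkkk ⇒ jjjjjjPkkkkkk ⇒ jjjjjjkkkkkk

P ⇒ jPk   [P -> j P k]
jPk ⇒ jjPkk   [P -> j P k]
jjPkk ⇒ jjjPkkk   [P -> j P k]
jjjPkkk ⇒ jjjjPkkkk   [P -> j P k]
jjjjPkkkk ⇒ jjjjjPkkkkk   [P -> j P k]
jjjjjPkkkkk ⇒ jjjjjjPkkkkkk   [P -> j P k]
jjjjjjPkkkkkk ⇒ jjjjjjkkkkkk   [P -> λ]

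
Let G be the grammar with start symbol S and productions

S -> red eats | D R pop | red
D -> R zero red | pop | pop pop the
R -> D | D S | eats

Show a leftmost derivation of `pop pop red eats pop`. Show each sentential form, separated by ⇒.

S ⇒ D R pop ⇒ pop R pop ⇒ pop D S pop ⇒ pop pop S pop ⇒ pop pop red eats pop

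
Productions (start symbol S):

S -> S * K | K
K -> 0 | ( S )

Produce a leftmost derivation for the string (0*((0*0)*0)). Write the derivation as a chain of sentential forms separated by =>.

S => K => (S) => (S*K) => (K*K) => (0*K) => (0*(S)) => (0*(S*K)) => (0*(K*K)) => (0*((S)*K)) => (0*((S*K)*K)) => (0*((K*K)*K)) => (0*((0*K)*K)) => (0*((0*0)*K)) => (0*((0*0)*0))

S => K   [S -> K]
K => (S)   [K -> ( S )]
(S) => (S*K)   [S -> S * K]
(S*K) => (K*K)   [S -> K]
(K*K) => (0*K)   [K -> 0]
(0*K) => (0*(S))   [K -> ( S )]
(0*(S)) => (0*(S*K))   [S -> S * K]
(0*(S*K)) => (0*(K*K))   [S -> K]
(0*(K*K)) => (0*((S)*K))   [K -> ( S )]
(0*((S)*K)) => (0*((S*K)*K))   [S -> S * K]
(0*((S*K)*K)) => (0*((K*K)*K))   [S -> K]
(0*((K*K)*K)) => (0*((0*K)*K))   [K -> 0]
(0*((0*K)*K)) => (0*((0*0)*K))   [K -> 0]
(0*((0*0)*K)) => (0*((0*0)*0))   [K -> 0]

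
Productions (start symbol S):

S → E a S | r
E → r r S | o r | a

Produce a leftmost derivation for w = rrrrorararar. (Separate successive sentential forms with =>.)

S=>EaS=>rrSaS=>rrEaSaS=>rrrrSaSaS=>rrrrEaSaSaS=>rrrroraSaSaS=>rrrroraraSaS=>rrrrorararaS=>rrrrorararar

S => EaS   [S → E a S]
EaS => rrSaS   [E → r r S]
rrSaS => rrEaSaS   [S → E a S]
rrEaSaS => rrrrSaSaS   [E → r r S]
rrrrSaSaS => rrrrEaSaSaS   [S → E a S]
rrrrEaSaSaS => rrrroraSaSaS   [E → o r]
rrrroraSaSaS => rrrroraraSaS   [S → r]
rrrroraraSaS => rrrrorararaS   [S → r]
rrrrorararaS => rrrrorararar   [S → r]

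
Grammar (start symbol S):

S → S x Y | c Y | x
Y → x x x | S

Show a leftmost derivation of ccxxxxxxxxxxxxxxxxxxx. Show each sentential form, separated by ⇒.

S ⇒ SxY ⇒ SxYxY ⇒ SxYxYxY ⇒ SxYxYxYxY ⇒ cYxYxYxYxY ⇒ cSxYxYxYxY ⇒ ccYxYxYxYxY ⇒ ccxxxxYxYxYxY ⇒ ccxxxxxxxxYxYxY ⇒ ccxxxxxxxxxxxxYxY ⇒ ccxxxxxxxxxxxxxxxxY ⇒ ccxxxxxxxxxxxxxxxxxxx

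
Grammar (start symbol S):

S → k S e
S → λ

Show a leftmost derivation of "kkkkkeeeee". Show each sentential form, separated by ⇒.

S ⇒ kSe ⇒ kkSee ⇒ kkkSeee ⇒ kkkkSeeee ⇒ kkkkkSeeeee ⇒ kkkkkeeeee

S ⇒ kSe   [S → k S e]
kSe ⇒ kkSee   [S → k S e]
kkSee ⇒ kkkSeee   [S → k S e]
kkkSeee ⇒ kkkkSeeee   [S → k S e]
kkkkSeeee ⇒ kkkkkSeeeee   [S → k S e]
kkkkkSeeeee ⇒ kkkkkeeeee   [S → λ]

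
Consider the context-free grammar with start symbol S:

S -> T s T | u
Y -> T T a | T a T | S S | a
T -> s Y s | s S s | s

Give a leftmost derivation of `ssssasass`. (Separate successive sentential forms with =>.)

S => TsT => ssT => sssYs => sssTaTs => ssssYsaTs => ssssasaTs => ssssasass

S => TsT   [S -> T s T]
TsT => ssT   [T -> s]
ssT => sssYs   [T -> s Y s]
sssYs => sssTaTs   [Y -> T a T]
sssTaTs => ssssYsaTs   [T -> s Y s]
ssssYsaTs => ssssasaTs   [Y -> a]
ssssasaTs => ssssasass   [T -> s]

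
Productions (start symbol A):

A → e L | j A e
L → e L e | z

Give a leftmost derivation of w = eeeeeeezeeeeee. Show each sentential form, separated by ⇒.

A ⇒ eL ⇒ eeLe ⇒ eeeLee ⇒ eeeeLeee ⇒ eeeeeLeeee ⇒ eeeeeeLeeeee ⇒ eeeeeeeLeeeeee ⇒ eeeeeeezeeeeee

A ⇒ eL   [A → e L]
eL ⇒ eeLe   [L → e L e]
eeLe ⇒ eeeLee   [L → e L e]
eeeLee ⇒ eeeeLeee   [L → e L e]
eeeeLeee ⇒ eeeeeLeeee   [L → e L e]
eeeeeLeeee ⇒ eeeeeeLeeeee   [L → e L e]
eeeeeeLeeeee ⇒ eeeeeeeLeeeeee   [L → e L e]
eeeeeeeLeeeeee ⇒ eeeeeeezeeeeee   [L → z]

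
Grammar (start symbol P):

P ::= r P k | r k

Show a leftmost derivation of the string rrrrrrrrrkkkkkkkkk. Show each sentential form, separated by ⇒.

P⇒rPk⇒rrPkk⇒rrrPkkk⇒rrrrPkkkk⇒rrrrrPkkkkk⇒rrrrrrPkkkkkk⇒rrrrrrrPkkkkkkk⇒rrrrrrrrPkkkkkkkk⇒rrrrrrrrrkkkkkkkkk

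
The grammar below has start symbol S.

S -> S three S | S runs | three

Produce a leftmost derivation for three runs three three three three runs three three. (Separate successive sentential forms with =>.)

S => S three S => S runs three S => S three S runs three S => S three S three S runs three S => S runs three S three S runs three S => three runs three S three S runs three S => three runs three three three S runs three S => three runs three three three three runs three S => three runs three three three three runs three three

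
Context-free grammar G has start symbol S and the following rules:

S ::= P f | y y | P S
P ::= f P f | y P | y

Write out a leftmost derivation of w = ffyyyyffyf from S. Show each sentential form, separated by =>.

S => PS => fPfS => ffPffS => ffyPffS => ffyyPffS => ffyyyPffS => ffyyyyffS => ffyyyyffPf => ffyyyyffyf

S => PS   [S ::= P S]
PS => fPfS   [P ::= f P f]
fPfS => ffPffS   [P ::= f P f]
ffPffS => ffyPffS   [P ::= y P]
ffyPffS => ffyyPffS   [P ::= y P]
ffyyPffS => ffyyyPffS   [P ::= y P]
ffyyyPffS => ffyyyyffS   [P ::= y]
ffyyyyffS => ffyyyyffPf   [S ::= P f]
ffyyyyffPf => ffyyyyffyf   [P ::= y]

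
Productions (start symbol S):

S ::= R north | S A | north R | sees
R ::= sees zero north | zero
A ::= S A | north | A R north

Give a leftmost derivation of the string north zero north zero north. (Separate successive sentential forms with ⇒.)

S ⇒ S A   [S ::= S A]
S A ⇒ north R A   [S ::= north R]
north R A ⇒ north zero A   [R ::= zero]
north zero A ⇒ north zero A R north   [A ::= A R north]
north zero A R north ⇒ north zero north R north   [A ::= north]
north zero north R north ⇒ north zero north zero north   [R ::= zero]

S ⇒ S A ⇒ north R A ⇒ north zero A ⇒ north zero A R north ⇒ north zero north R north ⇒ north zero north zero north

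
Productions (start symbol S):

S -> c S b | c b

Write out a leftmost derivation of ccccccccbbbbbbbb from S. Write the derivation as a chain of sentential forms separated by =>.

S=>cSb=>ccSbb=>cccSbbb=>ccccSbbbb=>cccccSbbbbb=>ccccccSbbbbbb=>cccccccSbbbbbbb=>ccccccccbbbbbbbb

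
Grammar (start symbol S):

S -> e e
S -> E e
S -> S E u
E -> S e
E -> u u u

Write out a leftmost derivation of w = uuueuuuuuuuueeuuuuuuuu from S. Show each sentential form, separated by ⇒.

S ⇒ SEu   [S -> S E u]
SEu ⇒ SEuEu   [S -> S E u]
SEuEu ⇒ EeEuEu   [S -> E e]
EeEuEu ⇒ SeeEuEu   [E -> S e]
SeeEuEu ⇒ SEueeEuEu   [S -> S E u]
SEueeEuEu ⇒ SEuEueeEuEu   [S -> S E u]
SEuEueeEuEu ⇒ EeEuEueeEuEu   [S -> E e]
EeEuEueeEuEu ⇒ uuueEuEueeEuEu   [E -> u u u]
uuueEuEueeEuEu ⇒ uuueuuuuEueeEuEu   [E -> u u u]
uuueuuuuEueeEuEu ⇒ uuueuuuuuuuueeEuEu   [E -> u u u]
uuueuuuuuuuueeEuEu ⇒ uuueuuuuuuuueeuuuuEu   [E -> u u u]
uuueuuuuuuuueeuuuuEu ⇒ uuueuuuuuuuueeuuuuuuuu   [E -> u u u]

S ⇒ SEu ⇒ SEuEu ⇒ EeEuEu ⇒ SeeEuEu ⇒ SEueeEuEu ⇒ SEuEueeEuEu ⇒ EeEuEueeEuEu ⇒ uuueEuEueeEuEu ⇒ uuueuuuuEueeEuEu ⇒ uuueuuuuuuuueeEuEu ⇒ uuueuuuuuuuueeuuuuEu ⇒ uuueuuuuuuuueeuuuuuuuu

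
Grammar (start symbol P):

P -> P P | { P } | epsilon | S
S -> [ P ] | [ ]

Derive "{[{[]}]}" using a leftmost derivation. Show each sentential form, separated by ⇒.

P ⇒ PP   [P -> P P]
PP ⇒ {P}P   [P -> { P }]
{P}P ⇒ {S}P   [P -> S]
{S}P ⇒ {[P]}P   [S -> [ P ]]
{[P]}P ⇒ {[PP]}P   [P -> P P]
{[PP]}P ⇒ {[PPP]}P   [P -> P P]
{[PPP]}P ⇒ {[{P}PP]}P   [P -> { P }]
{[{P}PP]}P ⇒ {[{PP}PP]}P   [P -> P P]
{[{PP}PP]}P ⇒ {[{SP}PP]}P   [P -> S]
{[{SP}PP]}P ⇒ {[{[]P}PP]}P   [S -> [ ]]
{[{[]P}PP]}P ⇒ {[{[]}PP]}P   [P -> epsilon]
{[{[]}PP]}P ⇒ {[{[]}P]}P   [P -> epsilon]
{[{[]}P]}P ⇒ {[{[]}]}P   [P -> epsilon]
{[{[]}]}P ⇒ {[{[]}]}   [P -> epsilon]

P ⇒ PP ⇒ {P}P ⇒ {S}P ⇒ {[P]}P ⇒ {[PP]}P ⇒ {[PPP]}P ⇒ {[{P}PP]}P ⇒ {[{PP}PP]}P ⇒ {[{SP}PP]}P ⇒ {[{[]P}PP]}P ⇒ {[{[]}PP]}P ⇒ {[{[]}P]}P ⇒ {[{[]}]}P ⇒ {[{[]}]}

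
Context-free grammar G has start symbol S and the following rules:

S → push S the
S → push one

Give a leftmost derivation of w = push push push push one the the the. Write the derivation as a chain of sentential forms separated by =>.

S => push S the => push push S the the => push push push S the the the => push push push push one the the the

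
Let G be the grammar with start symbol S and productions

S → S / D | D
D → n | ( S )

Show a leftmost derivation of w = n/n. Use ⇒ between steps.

S ⇒ S/D ⇒ D/D ⇒ n/D ⇒ n/n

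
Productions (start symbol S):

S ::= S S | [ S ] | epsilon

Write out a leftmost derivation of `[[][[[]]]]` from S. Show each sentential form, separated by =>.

S => [S] => [SS] => [[S]S] => [[]S] => [[]SS] => [[][S]S] => [[][[S]]S] => [[][[SS]]S] => [[][[[S]S]]S] => [[][[[]S]]S] => [[][[[]]]S] => [[][[[]]]]

S => [S]   [S ::= [ S ]]
[S] => [SS]   [S ::= S S]
[SS] => [[S]S]   [S ::= [ S ]]
[[S]S] => [[]S]   [S ::= epsilon]
[[]S] => [[]SS]   [S ::= S S]
[[]SS] => [[][S]S]   [S ::= [ S ]]
[[][S]S] => [[][[S]]S]   [S ::= [ S ]]
[[][[S]]S] => [[][[SS]]S]   [S ::= S S]
[[][[SS]]S] => [[][[[S]S]]S]   [S ::= [ S ]]
[[][[[S]S]]S] => [[][[[]S]]S]   [S ::= epsilon]
[[][[[]S]]S] => [[][[[]]]S]   [S ::= epsilon]
[[][[[]]]S] => [[][[[]]]]   [S ::= epsilon]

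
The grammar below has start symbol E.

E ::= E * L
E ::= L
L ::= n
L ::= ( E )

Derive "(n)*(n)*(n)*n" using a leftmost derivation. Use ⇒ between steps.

E ⇒ E*L ⇒ E*L*L ⇒ E*L*L*L ⇒ L*L*L*L ⇒ (E)*L*L*L ⇒ (L)*L*L*L ⇒ (n)*L*L*L ⇒ (n)*(E)*L*L ⇒ (n)*(L)*L*L ⇒ (n)*(n)*L*L ⇒ (n)*(n)*(E)*L ⇒ (n)*(n)*(L)*L ⇒ (n)*(n)*(n)*L ⇒ (n)*(n)*(n)*n

E ⇒ E*L   [E ::= E * L]
E*L ⇒ E*L*L   [E ::= E * L]
E*L*L ⇒ E*L*L*L   [E ::= E * L]
E*L*L*L ⇒ L*L*L*L   [E ::= L]
L*L*L*L ⇒ (E)*L*L*L   [L ::= ( E )]
(E)*L*L*L ⇒ (L)*L*L*L   [E ::= L]
(L)*L*L*L ⇒ (n)*L*L*L   [L ::= n]
(n)*L*L*L ⇒ (n)*(E)*L*L   [L ::= ( E )]
(n)*(E)*L*L ⇒ (n)*(L)*L*L   [E ::= L]
(n)*(L)*L*L ⇒ (n)*(n)*L*L   [L ::= n]
(n)*(n)*L*L ⇒ (n)*(n)*(E)*L   [L ::= ( E )]
(n)*(n)*(E)*L ⇒ (n)*(n)*(L)*L   [E ::= L]
(n)*(n)*(L)*L ⇒ (n)*(n)*(n)*L   [L ::= n]
(n)*(n)*(n)*L ⇒ (n)*(n)*(n)*n   [L ::= n]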